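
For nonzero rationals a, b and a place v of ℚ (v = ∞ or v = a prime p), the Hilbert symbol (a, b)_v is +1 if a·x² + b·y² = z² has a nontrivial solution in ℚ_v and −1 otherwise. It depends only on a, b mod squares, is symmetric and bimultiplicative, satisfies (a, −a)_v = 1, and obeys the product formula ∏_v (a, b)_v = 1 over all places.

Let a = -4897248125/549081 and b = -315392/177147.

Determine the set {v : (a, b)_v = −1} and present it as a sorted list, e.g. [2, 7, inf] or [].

Mod squares: a ≡ -77, b ≡ -231. Check v ∈ {∞, 2, 3, 5, 7, 11, 13, 19, 29}.
v=13: a=13^-2·(≡3), b=13^0·(≡3) mod 13; (3|13)=+1, (3|13)=+1; (−1)^{-2·0·6}·(+1)^0·(+1)^-2 = +1.
v=2: v_2(a)=0, v_2(b)=12; units ≡ 3, 1 (mod 8); ε·ε+αω+βω = 1·0+0·0+12·1 ≡ 0  ⇒  (a,b)_2 = +1.
v=∞: -77 < 0 and -231 < 0  ⇒  (a,b)_∞ = -1.
v=5: a=5^4·(≡3), b=5^0·(≡4) mod 5; (3|5)=-1, (4|5)=+1; (−1)^{4·0·2}·(-1)^0·(+1)^4 = +1.
v=19: a=19^-2·(≡13), b=19^0·(≡16) mod 19; (13|19)=-1, (16|19)=+1; (−1)^{-2·0·9}·(-1)^0·(+1)^-2 = +1.
v=3: a=3^-2·(≡1), b=3^-11·(≡1) mod 3; (1|3)=+1, (1|3)=+1; (−1)^{-2·-11·1}·(+1)^-11·(+1)^-2 = +1.
v=29: a=29^2·(≡14), b=29^0·(≡24) mod 29; (14|29)=-1, (24|29)=+1; (−1)^{2·0·14}·(-1)^0·(+1)^2 = +1.
v=7: a=7^1·(≡5), b=7^1·(≡2) mod 7; (5|7)=-1, (2|7)=+1; (−1)^{1·1·3}·(-1)^1·(+1)^1 = +1.
v=11: a=11^3·(≡3), b=11^1·(≡9) mod 11; (3|11)=+1, (9|11)=+1; (−1)^{3·1·5}·(+1)^1·(+1)^3 = -1.
|Ram(-77, -231)| = 2, even; anisotropic at {11, ∞}.

[11, inf]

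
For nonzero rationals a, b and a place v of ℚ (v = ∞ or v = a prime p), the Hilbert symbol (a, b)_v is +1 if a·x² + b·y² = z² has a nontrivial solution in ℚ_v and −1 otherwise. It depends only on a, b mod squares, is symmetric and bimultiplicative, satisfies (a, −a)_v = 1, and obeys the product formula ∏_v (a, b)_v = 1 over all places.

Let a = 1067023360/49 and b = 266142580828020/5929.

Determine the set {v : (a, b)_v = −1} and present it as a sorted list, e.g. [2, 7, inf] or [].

Mod squares: a ≡ 1042015, b ≡ 10005. Check v ∈ {∞, 2, 3, 5, 7, 11, 13, 17, 23, 29, 41}.
v=7: a=7^-2·(≡4), b=7^-2·(≡4) mod 7; (4|7)=+1, (4|7)=+1; (−1)^{-2·-2·3}·(+1)^-2·(+1)^-2 = +1.
v=11: a=11^0·(≡8), b=11^-2·(≡10) mod 11; (8|11)=-1, (10|11)=-1; (−1)^{0·-2·5}·(-1)^-2·(-1)^0 = +1.
v=23: a=23^1·(≡3), b=23^1·(≡10) mod 23; (3|23)=+1, (10|23)=-1; (−1)^{1·1·11}·(+1)^1·(-1)^1 = +1.
v=∞: 1042015 > 0 and 10005 > 0  ⇒  (a,b)_∞ = +1.
v=29: a=29^0·(≡13), b=29^1·(≡8) mod 29; (13|29)=+1, (8|29)=-1; (−1)^{0·1·14}·(+1)^1·(-1)^0 = +1.
v=3: a=3^0·(≡1), b=3^5·(≡2) mod 3; (1|3)=+1, (2|3)=-1; (−1)^{0·5·1}·(+1)^5·(-1)^0 = +1.
v=2: v_2(a)=10, v_2(b)=2; units ≡ 7, 5 (mod 8); ε·ε+αω+βω = 1·0+10·1+2·0 ≡ 0  ⇒  (a,b)_2 = +1.
v=5: a=5^1·(≡3), b=5^1·(≡1) mod 5; (3|5)=-1, (1|5)=+1; (−1)^{1·1·2}·(-1)^1·(+1)^1 = -1.
v=13: a=13^1·(≡10), b=13^2·(≡8) mod 13; (10|13)=+1, (8|13)=-1; (−1)^{1·2·6}·(+1)^2·(-1)^1 = -1.
v=17: a=17^1·(≡14), b=17^2·(≡4) mod 17; (14|17)=-1, (4|17)=+1; (−1)^{1·2·8}·(-1)^2·(+1)^1 = +1.
v=41: a=41^1·(≡16), b=41^2·(≡23) mod 41; (16|41)=+1, (23|41)=+1; (−1)^{1·2·20}·(+1)^2·(+1)^1 = +1.
Ram(1042015, 10005) = {5, 13}; no ℚ_5-point on the conic.

[5, 13]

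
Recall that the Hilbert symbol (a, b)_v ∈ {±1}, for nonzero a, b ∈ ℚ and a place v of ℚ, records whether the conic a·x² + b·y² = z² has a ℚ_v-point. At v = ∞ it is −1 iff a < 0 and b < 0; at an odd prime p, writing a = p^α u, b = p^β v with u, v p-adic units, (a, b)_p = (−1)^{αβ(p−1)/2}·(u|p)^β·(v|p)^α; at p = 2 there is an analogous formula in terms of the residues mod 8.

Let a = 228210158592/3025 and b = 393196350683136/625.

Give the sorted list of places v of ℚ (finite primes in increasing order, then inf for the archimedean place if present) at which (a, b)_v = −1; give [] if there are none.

(a, b) ≡ (3, 1326) mod (ℚ^×)²; places V = {2, 3, 5, 7, 11, 13, 17, ∞}.
(a,b)_5: α=-2, u≡2; β=-4, v≡1 (mod 5); (2|5)=-1, (1|5)=+1; sign (−1)^0·-1^-4·+1^-2 = +1.
(a,b)_3: α=3, u≡1; β=1, v≡1 (mod 3); (1|3)=+1, (1|3)=+1; sign (−1)^1·+1^1·+1^3 = -1.
(a,b)_11: α=-2, u≡3; β=2, v≡7 (mod 11); (3|11)=+1, (7|11)=-1; sign (−1)^0·+1^2·-1^-2 = +1.
(a,b)_7: α=0, u≡3; β=2, v≡5 (mod 7); (3|7)=-1, (5|7)=-1; sign (−1)^0·-1^2·-1^0 = +1.
(a,b)_2: α=10, β=11; u≡3, v≡7 (mod 8); ε(u)ε(v)=1·1, αω(v)=10·0, βω(u)=11·1; sum ≡ 0  ⇒  +1.
(a,b)_∞: sgn(3)=+, sgn(1326)=+, so +1.
(a,b)_13: α=4, u≡12; β=3, v≡5 (mod 13); (12|13)=+1, (5|13)=-1; sign (−1)^0·+1^3·-1^4 = +1.
(a,b)_17: α=2, u≡11; β=3, v≡11 (mod 17); (11|17)=-1, (11|17)=-1; sign (−1)^0·-1^3·-1^2 = -1.
Ram(3, 1326) = {3, 17}; no ℚ_3-point on the conic.

[3, 17]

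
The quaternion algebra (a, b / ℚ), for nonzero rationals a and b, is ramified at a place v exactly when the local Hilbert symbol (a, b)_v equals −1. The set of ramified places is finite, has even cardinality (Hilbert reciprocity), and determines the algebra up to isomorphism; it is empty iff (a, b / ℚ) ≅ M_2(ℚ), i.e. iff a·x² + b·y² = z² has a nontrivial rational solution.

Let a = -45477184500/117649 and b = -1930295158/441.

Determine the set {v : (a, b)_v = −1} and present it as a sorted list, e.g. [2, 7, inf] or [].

(a, b) ≡ (-5, -22) mod (ℚ^×)²; places V = {2, 3, 5, 7, 11, 17, 19, 29, ∞}.
(a,b)_11: α=2, u≡6; β=1, v≡5 (mod 11); (6|11)=-1, (5|11)=+1; sign (−1)^0·-1^1·+1^2 = -1.
(a,b)_19: α=0, u≡13; β=2, v≡4 (mod 19); (13|19)=-1, (4|19)=+1; sign (−1)^0·-1^2·+1^0 = +1.
(a,b)_17: α=4, u≡3; β=2, v≡7 (mod 17); (3|17)=-1, (7|17)=-1; sign (−1)^0·-1^2·-1^4 = +1.
(a,b)_5: α=3, u≡1; β=0, v≡2 (mod 5); (1|5)=+1, (2|5)=-1; sign (−1)^0·+1^0·-1^3 = -1.
(a,b)_7: α=-6, u≡1; β=-2, v≡3 (mod 7); (1|7)=+1, (3|7)=-1; sign (−1)^0·+1^-2·-1^-6 = +1.
(a,b)_29: α=0, u≡28; β=2, v≡9 (mod 29); (28|29)=+1, (9|29)=+1; sign (−1)^0·+1^2·+1^0 = +1.
(a,b)_∞: sgn(-5)=−, sgn(-22)=−, so -1.
(a,b)_3: α=2, u≡1; β=-2, v≡2 (mod 3); (1|3)=+1, (2|3)=-1; sign (−1)^0·+1^-2·-1^2 = +1.
(a,b)_2: α=2, β=1; u≡3, v≡5 (mod 8); ε(u)ε(v)=1·0, αω(v)=2·1, βω(u)=1·1; sum ≡ 1  ⇒  -1.
Ram(-5, -22) = {2, 5, 11, ∞}; no ℚ_2-point on the conic.

[2, 5, 11, inf]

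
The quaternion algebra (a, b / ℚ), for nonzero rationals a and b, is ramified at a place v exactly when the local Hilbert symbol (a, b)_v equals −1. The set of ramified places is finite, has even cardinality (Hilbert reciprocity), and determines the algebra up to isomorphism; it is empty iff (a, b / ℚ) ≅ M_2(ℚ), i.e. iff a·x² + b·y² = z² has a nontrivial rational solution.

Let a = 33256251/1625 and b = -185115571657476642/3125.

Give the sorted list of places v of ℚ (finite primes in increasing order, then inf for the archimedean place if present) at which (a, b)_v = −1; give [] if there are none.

(a, b) ≡ (1235, -10) mod (ℚ^×)²; places V = {2, 3, 5, 7, 13, 19, ∞}.
(a,b)_2: α=0, β=1; u≡3, v≡3 (mod 8); ε(u)ε(v)=1·1, αω(v)=0·1, βω(u)=1·1; sum ≡ 0  ⇒  +1.
(a,b)_19: α=1, u≡3; β=4, v≡11 (mod 19); (3|19)=-1, (11|19)=+1; sign (−1)^0·-1^4·+1^1 = +1.
(a,b)_∞: sgn(1235)=+, sgn(-10)=−, so +1.
(a,b)_5: α=-3, u≡2; β=-5, v≡3 (mod 5); (2|5)=-1, (3|5)=-1; sign (−1)^0·-1^-5·-1^-3 = +1.
(a,b)_13: α=-1, u≡10; β=2, v≡10 (mod 13); (10|13)=+1, (10|13)=+1; sign (−1)^0·+1^2·+1^-1 = +1.
(a,b)_3: α=6, u≡2; β=6, v≡2 (mod 3); (2|3)=-1, (2|3)=-1; sign (−1)^0·-1^6·-1^6 = +1.
(a,b)_7: α=4, u≡5; β=8, v≡1 (mod 7); (5|7)=-1, (1|7)=+1; sign (−1)^0·-1^8·+1^4 = +1.
Every local symbol is +1, so the conic 1235·x² + -10·y² = z² has ℚ_v-points for all v and hence a ℚ-point; (a, b / ℚ) ≅ M_2(ℚ).

[]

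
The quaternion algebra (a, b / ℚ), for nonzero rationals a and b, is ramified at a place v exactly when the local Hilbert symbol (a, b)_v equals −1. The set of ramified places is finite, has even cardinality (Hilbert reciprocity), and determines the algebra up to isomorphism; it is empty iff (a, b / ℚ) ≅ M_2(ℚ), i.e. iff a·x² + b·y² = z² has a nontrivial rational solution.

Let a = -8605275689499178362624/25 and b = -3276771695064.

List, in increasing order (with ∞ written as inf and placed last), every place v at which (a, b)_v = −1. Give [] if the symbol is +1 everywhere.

[29, inf]

Mod squares: a ≡ -4991, b ≡ -406. Check v ∈ {∞, 2, 3, 5, 7, 23, 29, 31}.
v=3: a=3^8·(≡1), b=3^4·(≡2) mod 3; (1|3)=+1, (2|3)=-1; (−1)^{8·4·1}·(+1)^4·(-1)^8 = +1.
v=2: v_2(a)=8, v_2(b)=3; units ≡ 1, 5 (mod 8); ε·ε+αω+βω = 0·0+8·1+3·0 ≡ 0  ⇒  (a,b)_2 = +1.
v=29: a=29^2·(≡2), b=29^1·(≡8) mod 29; (2|29)=-1, (8|29)=-1; (−1)^{2·1·14}·(-1)^1·(-1)^2 = -1.
v=∞: -4991 < 0 and -406 < 0  ⇒  (a,b)_∞ = -1.
v=7: a=7^5·(≡2), b=7^3·(≡3) mod 7; (2|7)=+1, (3|7)=-1; (−1)^{5·3·3}·(+1)^3·(-1)^5 = +1.
v=5: a=5^-2·(≡1), b=5^0·(≡1) mod 5; (1|5)=+1, (1|5)=+1; (−1)^{-2·0·2}·(+1)^0·(+1)^-2 = +1.
v=23: a=23^3·(≡3), b=23^2·(≡13) mod 23; (3|23)=+1, (13|23)=+1; (−1)^{3·2·11}·(+1)^2·(+1)^3 = +1.
v=31: a=31^3·(≡2), b=31^2·(≡7) mod 31; (2|31)=+1, (7|31)=+1; (−1)^{3·2·15}·(+1)^2·(+1)^3 = +1.
Ram(-4991, -406) = {29, ∞}; no ℚ_29-point on the conic.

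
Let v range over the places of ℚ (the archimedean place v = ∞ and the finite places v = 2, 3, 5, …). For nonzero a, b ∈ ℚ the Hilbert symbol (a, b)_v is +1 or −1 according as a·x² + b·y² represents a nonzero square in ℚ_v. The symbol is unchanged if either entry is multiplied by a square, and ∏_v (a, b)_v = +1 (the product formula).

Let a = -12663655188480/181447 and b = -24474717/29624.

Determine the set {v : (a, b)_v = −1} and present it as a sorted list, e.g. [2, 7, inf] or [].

(a, b) ≡ (-118748910, -1302) mod (ℚ^×)²; places V = {2, 3, 5, 7, 17, 19, 23, 29, 31, 37, ∞}.
(a,b)_∞: sgn(-118748910)=−, sgn(-1302)=−, so -1.
(a,b)_29: α=1, u≡8; β=0, v≡14 (mod 29); (8|29)=-1, (14|29)=-1; sign (−1)^0·-1^0·-1^1 = -1.
(a,b)_37: α=1, u≡2; β=0, v≡28 (mod 37); (2|37)=-1, (28|37)=+1; sign (−1)^0·-1^0·+1^1 = +1.
(a,b)_3: α=7, u≡2; β=7, v≡1 (mod 3); (2|3)=-1, (1|3)=+1; sign (−1)^1·-1^7·+1^7 = +1.
(a,b)_31: α=1, u≡21; β=1, v≡18 (mod 31); (21|31)=-1, (18|31)=+1; sign (−1)^1·-1^1·+1^1 = +1.
(a,b)_23: α=-2, u≡11; β=-2, v≡2 (mod 23); (11|23)=-1, (2|23)=+1; sign (−1)^0·-1^-2·+1^-2 = +1.
(a,b)_7: α=-3, u≡3; β=-1, v≡5 (mod 7); (3|7)=-1, (5|7)=-1; sign (−1)^1·-1^-1·-1^-3 = -1.
(a,b)_19: α=0, u≡11; β=2, v≡11 (mod 19); (11|19)=+1, (11|19)=+1; sign (−1)^0·+1^2·+1^0 = +1.
(a,b)_2: α=11, β=-3; u≡1, v≡5 (mod 8); ε(u)ε(v)=0·0, αω(v)=11·1, βω(u)=-3·0; sum ≡ 1  ⇒  -1.
(a,b)_17: α=1, u≡15; β=0, v≡3 (mod 17); (15|17)=+1, (3|17)=-1; sign (−1)^0·+1^0·-1^1 = -1.
(a,b)_5: α=1, u≡2; β=0, v≡2 (mod 5); (2|5)=-1, (2|5)=-1; sign (−1)^0·-1^0·-1^1 = -1.
|Ram(-118748910, -1302)| = 6, even; anisotropic at {2, 5, 7, 17, 29, ∞}.

[2, 5, 7, 17, 29, inf]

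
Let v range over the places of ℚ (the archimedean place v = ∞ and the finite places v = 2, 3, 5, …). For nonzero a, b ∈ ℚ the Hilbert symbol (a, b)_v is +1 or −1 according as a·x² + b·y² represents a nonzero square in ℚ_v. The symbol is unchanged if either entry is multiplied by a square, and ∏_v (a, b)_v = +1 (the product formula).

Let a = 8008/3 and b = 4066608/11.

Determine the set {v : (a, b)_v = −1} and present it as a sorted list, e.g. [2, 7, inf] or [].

[11, 19]

Mod squares: a ≡ 6006, b ≡ 57057. Check v ∈ {∞, 2, 3, 7, 11, 13, 19}.
v=7: a=7^1·(≡1), b=7^3·(≡3) mod 7; (1|7)=+1, (3|7)=-1; (−1)^{1·3·3}·(+1)^3·(-1)^1 = +1.
v=∞: 6006 > 0 and 57057 > 0  ⇒  (a,b)_∞ = +1.
v=11: a=11^1·(≡8), b=11^-1·(≡7) mod 11; (8|11)=-1, (7|11)=-1; (−1)^{1·-1·5}·(-1)^-1·(-1)^1 = -1.
v=19: a=19^0·(≡3), b=19^1·(≡17) mod 19; (3|19)=-1, (17|19)=+1; (−1)^{0·1·9}·(-1)^1·(+1)^0 = -1.
v=3: a=3^-1·(≡1), b=3^1·(≡2) mod 3; (1|3)=+1, (2|3)=-1; (−1)^{-1·1·1}·(+1)^1·(-1)^-1 = +1.
v=2: v_2(a)=3, v_2(b)=4; units ≡ 3, 1 (mod 8); ε·ε+αω+βω = 1·0+3·0+4·1 ≡ 0  ⇒  (a,b)_2 = +1.
v=13: a=13^1·(≡6), b=13^1·(≡8) mod 13; (6|13)=-1, (8|13)=-1; (−1)^{1·1·6}·(-1)^1·(-1)^1 = +1.
(6006, 57057 / ℚ) ramifies at {11, 19}: a division algebra.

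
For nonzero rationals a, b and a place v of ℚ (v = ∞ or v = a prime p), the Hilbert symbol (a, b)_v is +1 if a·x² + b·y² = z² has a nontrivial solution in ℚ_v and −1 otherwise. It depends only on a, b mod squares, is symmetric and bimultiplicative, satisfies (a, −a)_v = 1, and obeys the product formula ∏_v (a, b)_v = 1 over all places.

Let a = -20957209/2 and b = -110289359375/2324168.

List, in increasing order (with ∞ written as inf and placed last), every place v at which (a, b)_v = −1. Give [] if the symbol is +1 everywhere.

[17, 23, 31, inf]

Mod squares: a ≡ -41914418, b ≡ -8398. Check v ∈ {∞, 2, 5, 7, 11, 13, 17, 19, 23, 31, 41}.
v=19: a=19^1·(≡17), b=19^1·(≡13) mod 19; (17|19)=+1, (13|19)=-1; (−1)^{1·1·9}·(+1)^1·(-1)^1 = +1.
v=11: a=11^0·(≡1), b=11^-2·(≡7) mod 11; (1|11)=+1, (7|11)=-1; (−1)^{0·-2·5}·(+1)^-2·(-1)^0 = +1.
v=∞: -41914418 < 0 and -8398 < 0  ⇒  (a,b)_∞ = -1.
v=13: a=13^1·(≡12), b=13^1·(≡9) mod 13; (12|13)=+1, (9|13)=+1; (−1)^{1·1·6}·(+1)^1·(+1)^1 = +1.
v=7: a=7^1·(≡3), b=7^-4·(≡4) mod 7; (3|7)=-1, (4|7)=+1; (−1)^{1·-4·3}·(-1)^-4·(+1)^1 = +1.
v=2: v_2(a)=-1, v_2(b)=-3; units ≡ 7, 1 (mod 8); ε·ε+αω+βω = 1·0+-1·0+-3·0 ≡ 0  ⇒  (a,b)_2 = +1.
v=31: a=31^1·(≡20), b=31^0·(≡30) mod 31; (20|31)=+1, (30|31)=-1; (−1)^{1·0·15}·(+1)^0·(-1)^1 = -1.
v=23: a=23^1·(≡4), b=23^0·(≡14) mod 23; (4|23)=+1, (14|23)=-1; (−1)^{1·0·11}·(+1)^0·(-1)^1 = -1.
v=41: a=41^0·(≡32), b=41^2·(≡14) mod 41; (32|41)=+1, (14|41)=-1; (−1)^{0·2·20}·(+1)^2·(-1)^0 = +1.
v=5: a=5^0·(≡3), b=5^6·(≡2) mod 5; (3|5)=-1, (2|5)=-1; (−1)^{0·6·2}·(-1)^6·(-1)^0 = +1.
v=17: a=17^1·(≡6), b=17^1·(≡8) mod 17; (6|17)=-1, (8|17)=+1; (−1)^{1·1·8}·(-1)^1·(+1)^1 = -1.
Ram(-41914418, -8398) = {17, 23, 31, ∞}; no ℚ_17-point on the conic.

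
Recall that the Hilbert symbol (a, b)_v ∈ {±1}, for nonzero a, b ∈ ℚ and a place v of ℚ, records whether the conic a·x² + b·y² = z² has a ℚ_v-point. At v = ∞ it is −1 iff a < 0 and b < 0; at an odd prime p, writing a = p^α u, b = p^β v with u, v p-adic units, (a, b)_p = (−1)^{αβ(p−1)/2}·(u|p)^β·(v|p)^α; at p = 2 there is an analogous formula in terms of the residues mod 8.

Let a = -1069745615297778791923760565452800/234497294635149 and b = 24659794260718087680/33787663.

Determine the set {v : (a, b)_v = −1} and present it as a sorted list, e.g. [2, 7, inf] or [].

(a, b) ≡ (-1218, 46690) mod (ℚ^×)²; places V = {2, 3, 5, 7, 11, 13, 19, 23, 29, ∞}.
(a,b)_19: α=8, u≡9; β=4, v≡9 (mod 19); (9|19)=+1, (9|19)=+1; sign (−1)^0·+1^4·+1^8 = +1.
(a,b)_11: α=6, u≡4; β=4, v≡6 (mod 11); (4|11)=+1, (6|11)=-1; sign (−1)^0·+1^4·-1^6 = +1.
(a,b)_3: α=-5, u≡2; β=2, v≡1 (mod 3); (2|3)=-1, (1|3)=+1; sign (−1)^0·-1^2·+1^-5 = +1.
(a,b)_7: α=-1, u≡2; β=-1, v≡6 (mod 7); (2|7)=+1, (6|7)=-1; sign (−1)^1·+1^-1·-1^-1 = +1.
(a,b)_29: α=5, u≡24; β=3, v≡17 (mod 29); (24|29)=+1, (17|29)=-1; sign (−1)^0·+1^3·-1^5 = -1.
(a,b)_5: α=2, u≡2; β=1, v≡2 (mod 5); (2|5)=-1, (2|5)=-1; sign (−1)^0·-1^1·-1^2 = -1.
(a,b)_∞: sgn(-1218)=−, sgn(46690)=+, so +1.
(a,b)_2: α=17, β=9; u≡7, v≡1 (mod 8); ε(u)ε(v)=1·0, αω(v)=17·0, βω(u)=9·0; sum ≡ 0  ⇒  +1.
(a,b)_23: α=2, u≡8; β=1, v≡9 (mod 23); (8|23)=+1, (9|23)=+1; sign (−1)^0·+1^1·+1^2 = +1.
(a,b)_13: α=-10, u≡1; β=-6, v≡2 (mod 13); (1|13)=+1, (2|13)=-1; sign (−1)^0·+1^-6·-1^-10 = +1.
(-1218, 46690 / ℚ) ramifies at {5, 29}: a division algebra.

[5, 29]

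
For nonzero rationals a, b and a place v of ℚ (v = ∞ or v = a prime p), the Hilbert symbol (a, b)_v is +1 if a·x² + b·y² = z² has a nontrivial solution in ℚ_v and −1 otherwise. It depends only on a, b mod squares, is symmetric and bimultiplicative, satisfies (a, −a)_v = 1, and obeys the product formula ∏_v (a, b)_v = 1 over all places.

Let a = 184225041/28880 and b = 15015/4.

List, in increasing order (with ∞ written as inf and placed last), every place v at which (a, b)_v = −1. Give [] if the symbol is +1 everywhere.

[5, 11]

Mod squares: a ≡ 5005, b ≡ 15015. Check v ∈ {∞, 2, 3, 5, 7, 11, 13, 19}.
v=13: a=13^3·(≡6), b=13^1·(≡6) mod 13; (6|13)=-1, (6|13)=-1; (−1)^{3·1·6}·(-1)^1·(-1)^3 = +1.
v=2: v_2(a)=-4, v_2(b)=-2; units ≡ 5, 7 (mod 8); ε·ε+αω+βω = 0·1+-4·0+-2·1 ≡ 0  ⇒  (a,b)_2 = +1.
v=∞: 5005 > 0 and 15015 > 0  ⇒  (a,b)_∞ = +1.
v=3: a=3^2·(≡1), b=3^1·(≡1) mod 3; (1|3)=+1, (1|3)=+1; (−1)^{2·1·1}·(+1)^1·(+1)^2 = +1.
v=11: a=11^3·(≡4), b=11^1·(≡3) mod 11; (4|11)=+1, (3|11)=+1; (−1)^{3·1·5}·(+1)^1·(+1)^3 = -1.
v=7: a=7^1·(≡1), b=7^1·(≡6) mod 7; (1|7)=+1, (6|7)=-1; (−1)^{1·1·3}·(+1)^1·(-1)^1 = +1.
v=19: a=19^-2·(≡18), b=19^0·(≡6) mod 19; (18|19)=-1, (6|19)=+1; (−1)^{-2·0·9}·(-1)^0·(+1)^-2 = +1.
v=5: a=5^-1·(≡1), b=5^1·(≡2) mod 5; (1|5)=+1, (2|5)=-1; (−1)^{-1·1·2}·(+1)^1·(-1)^-1 = -1.
(5005, 15015 / ℚ) ramifies at {5, 11}: a division algebra.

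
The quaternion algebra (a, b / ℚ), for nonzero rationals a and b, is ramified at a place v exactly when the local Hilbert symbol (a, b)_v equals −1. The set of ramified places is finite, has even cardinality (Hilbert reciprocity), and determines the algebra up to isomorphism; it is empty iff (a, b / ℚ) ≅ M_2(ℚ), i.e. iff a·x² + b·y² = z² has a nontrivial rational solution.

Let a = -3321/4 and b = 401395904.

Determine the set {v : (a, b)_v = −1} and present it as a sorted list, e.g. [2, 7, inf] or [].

[2, 13]

Mod squares: a ≡ -41, b ≡ 3731. Check v ∈ {∞, 2, 3, 7, 13, 41}.
v=7: a=7^0·(≡1), b=7^1·(≡1) mod 7; (1|7)=+1, (1|7)=+1; (−1)^{0·1·3}·(+1)^1·(+1)^0 = +1.
v=13: a=13^0·(≡5), b=13^1·(≡9) mod 13; (5|13)=-1, (9|13)=+1; (−1)^{0·1·6}·(-1)^1·(+1)^0 = -1.
v=∞: -41 < 0 and 3731 > 0  ⇒  (a,b)_∞ = +1.
v=3: a=3^4·(≡1), b=3^0·(≡2) mod 3; (1|3)=+1, (2|3)=-1; (−1)^{4·0·1}·(+1)^0·(-1)^4 = +1.
v=41: a=41^1·(≡31), b=41^3·(≡2) mod 41; (31|41)=+1, (2|41)=+1; (−1)^{1·3·20}·(+1)^3·(+1)^1 = +1.
v=2: v_2(a)=-2, v_2(b)=6; units ≡ 7, 3 (mod 8); ε·ε+αω+βω = 1·1+-2·1+6·0 ≡ 1  ⇒  (a,b)_2 = -1.
(-41, 3731 / ℚ) ramifies at {2, 13}: a division algebra.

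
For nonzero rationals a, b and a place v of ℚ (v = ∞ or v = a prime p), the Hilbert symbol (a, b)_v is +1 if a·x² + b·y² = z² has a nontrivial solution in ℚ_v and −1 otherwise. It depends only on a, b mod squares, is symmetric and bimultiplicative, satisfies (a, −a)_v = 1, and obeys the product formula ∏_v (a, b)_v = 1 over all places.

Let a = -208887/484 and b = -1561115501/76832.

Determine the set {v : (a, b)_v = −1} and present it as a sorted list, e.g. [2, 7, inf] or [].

(a, b) ≡ (-87, -58) mod (ℚ^×)²; places V = {2, 3, 7, 11, 23, 29, ∞}.
(a,b)_∞: sgn(-87)=−, sgn(-58)=−, so -1.
(a,b)_29: α=1, u≡27; β=3, v≡10 (mod 29); (27|29)=-1, (10|29)=-1; sign (−1)^0·-1^3·-1^1 = +1.
(a,b)_11: α=-2, u≡9; β=2, v≡8 (mod 11); (9|11)=+1, (8|11)=-1; sign (−1)^0·+1^2·-1^-2 = +1.
(a,b)_3: α=1, u≡1; β=0, v≡2 (mod 3); (1|3)=+1, (2|3)=-1; sign (−1)^0·+1^0·-1^1 = -1.
(a,b)_2: α=-2, β=-5; u≡1, v≡3 (mod 8); ε(u)ε(v)=0·1, αω(v)=-2·1, βω(u)=-5·0; sum ≡ 0  ⇒  +1.
(a,b)_23: α=0, u≡22; β=2, v≡7 (mod 23); (22|23)=-1, (7|23)=-1; sign (−1)^0·-1^2·-1^0 = +1.
(a,b)_7: α=4, u≡4; β=-4, v≡5 (mod 7); (4|7)=+1, (5|7)=-1; sign (−1)^0·+1^-4·-1^4 = +1.
Ram(-87, -58) = {3, ∞}; no ℚ_3-point on the conic.

[3, inf]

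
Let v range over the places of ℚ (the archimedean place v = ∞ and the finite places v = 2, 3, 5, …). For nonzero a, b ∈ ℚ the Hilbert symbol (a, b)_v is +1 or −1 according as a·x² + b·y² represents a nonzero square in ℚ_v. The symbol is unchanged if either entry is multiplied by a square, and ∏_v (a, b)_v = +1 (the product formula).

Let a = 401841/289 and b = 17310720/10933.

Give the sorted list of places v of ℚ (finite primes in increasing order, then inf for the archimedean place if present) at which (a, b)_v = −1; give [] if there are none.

[3, 13]

(a, b) ≡ (41, 4485) mod (ℚ^×)²; places V = {2, 3, 5, 7, 11, 13, 17, 23, 29, 41, ∞}.
(a,b)_17: α=-2, u≡12; β=0, v≡14 (mod 17); (12|17)=-1, (14|17)=-1; sign (−1)^0·-1^0·-1^-2 = +1.
(a,b)_7: α=0, u≡3; β=2, v≡3 (mod 7); (3|7)=-1, (3|7)=-1; sign (−1)^0·-1^2·-1^0 = +1.
(a,b)_13: α=0, u≡8; β=-1, v≡7 (mod 13); (8|13)=-1, (7|13)=-1; sign (−1)^0·-1^-1·-1^0 = -1.
(a,b)_3: α=4, u≡2; β=1, v≡1 (mod 3); (2|3)=-1, (1|3)=+1; sign (−1)^0·-1^1·+1^4 = -1.
(a,b)_∞: sgn(41)=+, sgn(4485)=+, so +1.
(a,b)_2: α=0, β=10; u≡1, v≡5 (mod 8); ε(u)ε(v)=0·0, αω(v)=0·1, βω(u)=10·0; sum ≡ 0  ⇒  +1.
(a,b)_41: α=1, u≡1; β=0, v≡39 (mod 41); (1|41)=+1, (39|41)=+1; sign (−1)^0·+1^0·+1^1 = +1.
(a,b)_29: α=0, u≡12; β=-2, v≡12 (mod 29); (12|29)=-1, (12|29)=-1; sign (−1)^0·-1^-2·-1^0 = +1.
(a,b)_5: α=0, u≡4; β=1, v≡3 (mod 5); (4|5)=+1, (3|5)=-1; sign (−1)^0·+1^1·-1^0 = +1.
(a,b)_11: α=2, u≡7; β=0, v≡2 (mod 11); (7|11)=-1, (2|11)=-1; sign (−1)^0·-1^0·-1^2 = +1.
(a,b)_23: α=0, u≡13; β=1, v≡10 (mod 23); (13|23)=+1, (10|23)=-1; sign (−1)^0·+1^1·-1^0 = +1.
|Ram(41, 4485)| = 2, even; anisotropic at {3, 13}.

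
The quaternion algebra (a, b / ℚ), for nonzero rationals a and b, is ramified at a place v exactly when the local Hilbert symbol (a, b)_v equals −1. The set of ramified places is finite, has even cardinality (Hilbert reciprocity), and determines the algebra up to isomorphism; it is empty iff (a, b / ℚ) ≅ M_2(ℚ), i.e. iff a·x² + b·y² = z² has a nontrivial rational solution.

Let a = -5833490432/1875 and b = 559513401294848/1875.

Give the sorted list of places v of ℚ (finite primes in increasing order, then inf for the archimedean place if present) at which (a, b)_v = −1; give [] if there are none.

[17, 31]

(a, b) ≡ (-231, 452166) mod (ℚ^×)²; places V = {2, 3, 5, 7, 11, 13, 17, 31, ∞}.
(a,b)_31: α=0, u≡13; β=1, v≡16 (mod 31); (13|31)=-1, (16|31)=+1; sign (−1)^0·-1^1·+1^0 = -1.
(a,b)_11: α=1, u≡5; β=1, v≡8 (mod 11); (5|11)=+1, (8|11)=-1; sign (−1)^1·+1^1·-1^1 = +1.
(a,b)_3: α=-1, u≡1; β=-1, v≡2 (mod 3); (1|3)=+1, (2|3)=-1; sign (−1)^1·+1^-1·-1^-1 = +1.
(a,b)_7: α=1, u≡1; β=2, v≡4 (mod 7); (1|7)=+1, (4|7)=+1; sign (−1)^0·+1^2·+1^1 = +1.
(a,b)_∞: sgn(-231)=−, sgn(452166)=+, so +1.
(a,b)_13: α=0, u≡12; β=1, v≡7 (mod 13); (12|13)=+1, (7|13)=-1; sign (−1)^0·+1^1·-1^0 = +1.
(a,b)_17: α=2, u≡3; β=3, v≡6 (mod 17); (3|17)=-1, (6|17)=-1; sign (−1)^0·-1^3·-1^2 = -1.
(a,b)_5: α=-4, u≡1; β=-4, v≡1 (mod 5); (1|5)=+1, (1|5)=+1; sign (−1)^0·+1^-4·+1^-4 = +1.
(a,b)_2: α=18, β=19; u≡1, v≡3 (mod 8); ε(u)ε(v)=0·1, αω(v)=18·1, βω(u)=19·0; sum ≡ 0  ⇒  +1.
(-231, 452166 / ℚ) ramifies at {17, 31}: a division algebra.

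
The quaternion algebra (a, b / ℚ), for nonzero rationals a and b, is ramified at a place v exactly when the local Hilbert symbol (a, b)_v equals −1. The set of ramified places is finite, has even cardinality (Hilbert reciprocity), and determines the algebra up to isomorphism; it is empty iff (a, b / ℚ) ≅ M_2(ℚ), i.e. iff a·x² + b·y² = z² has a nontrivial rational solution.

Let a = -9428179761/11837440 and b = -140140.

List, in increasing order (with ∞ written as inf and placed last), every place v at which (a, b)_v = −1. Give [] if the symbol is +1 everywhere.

[2, 7, 11, inf]

Mod squares: a ≡ -10010, b ≡ -715. Check v ∈ {∞, 2, 3, 5, 7, 11, 13, 17, 31}.
v=17: a=17^-2·(≡11), b=17^0·(≡8) mod 17; (11|17)=-1, (8|17)=+1; (−1)^{-2·0·8}·(-1)^0·(+1)^-2 = +1.
v=11: a=11^3·(≡4), b=11^1·(≡9) mod 11; (4|11)=+1, (9|11)=+1; (−1)^{3·1·5}·(+1)^1·(+1)^3 = -1.
v=31: a=31^2·(≡15), b=31^0·(≡11) mod 31; (15|31)=-1, (11|31)=-1; (−1)^{2·0·15}·(-1)^0·(-1)^2 = +1.
v=7: a=7^1·(≡6), b=7^2·(≡3) mod 7; (6|7)=-1, (3|7)=-1; (−1)^{1·2·3}·(-1)^2·(-1)^1 = -1.
v=3: a=3^4·(≡1), b=3^0·(≡2) mod 3; (1|3)=+1, (2|3)=-1; (−1)^{4·0·1}·(+1)^0·(-1)^4 = +1.
v=13: a=13^1·(≡10), b=13^1·(≡10) mod 13; (10|13)=+1, (10|13)=+1; (−1)^{1·1·6}·(+1)^1·(+1)^1 = +1.
v=2: v_2(a)=-13, v_2(b)=2; units ≡ 3, 5 (mod 8); ε·ε+αω+βω = 1·0+-13·1+2·1 ≡ 1  ⇒  (a,b)_2 = -1.
v=∞: -10010 < 0 and -715 < 0  ⇒  (a,b)_∞ = -1.
v=5: a=5^-1·(≡3), b=5^1·(≡2) mod 5; (3|5)=-1, (2|5)=-1; (−1)^{-1·1·2}·(-1)^1·(-1)^-1 = +1.
Ram(-10010, -715) = {2, 7, 11, ∞}; no ℚ_2-point on the conic.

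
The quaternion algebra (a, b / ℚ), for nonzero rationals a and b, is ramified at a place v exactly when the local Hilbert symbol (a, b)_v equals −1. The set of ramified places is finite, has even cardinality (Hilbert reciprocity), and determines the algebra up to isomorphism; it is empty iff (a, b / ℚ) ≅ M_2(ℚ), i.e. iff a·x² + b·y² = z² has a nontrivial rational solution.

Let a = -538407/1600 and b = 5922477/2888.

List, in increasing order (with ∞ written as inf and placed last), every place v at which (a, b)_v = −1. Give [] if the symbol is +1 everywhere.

Mod squares: a ≡ -23, b ≡ 506. Check v ∈ {∞, 2, 3, 5, 11, 17, 19, 23}.
v=23: a=23^1·(≡11), b=23^1·(≡17) mod 23; (11|23)=-1, (17|23)=-1; (−1)^{1·1·11}·(-1)^1·(-1)^1 = -1.
v=5: a=5^-2·(≡2), b=5^0·(≡4) mod 5; (2|5)=-1, (4|5)=+1; (−1)^{-2·0·2}·(-1)^0·(+1)^-2 = +1.
v=19: a=19^0·(≡18), b=19^-2·(≡15) mod 19; (18|19)=-1, (15|19)=-1; (−1)^{0·-2·9}·(-1)^-2·(-1)^0 = +1.
v=17: a=17^2·(≡12), b=17^2·(≡13) mod 17; (12|17)=-1, (13|17)=+1; (−1)^{2·2·8}·(-1)^2·(+1)^2 = +1.
v=3: a=3^4·(≡1), b=3^4·(≡2) mod 3; (1|3)=+1, (2|3)=-1; (−1)^{4·4·1}·(+1)^4·(-1)^4 = +1.
v=∞: -23 < 0 and 506 > 0  ⇒  (a,b)_∞ = +1.
v=11: a=11^0·(≡2), b=11^1·(≡2) mod 11; (2|11)=-1, (2|11)=-1; (−1)^{0·1·5}·(-1)^1·(-1)^0 = -1.
v=2: v_2(a)=-6, v_2(b)=-3; units ≡ 1, 5 (mod 8); ε·ε+αω+βω = 0·0+-6·1+-3·0 ≡ 0  ⇒  (a,b)_2 = +1.
(-23, 506 / ℚ) ramifies at {11, 23}: a division algebra.

[11, 23]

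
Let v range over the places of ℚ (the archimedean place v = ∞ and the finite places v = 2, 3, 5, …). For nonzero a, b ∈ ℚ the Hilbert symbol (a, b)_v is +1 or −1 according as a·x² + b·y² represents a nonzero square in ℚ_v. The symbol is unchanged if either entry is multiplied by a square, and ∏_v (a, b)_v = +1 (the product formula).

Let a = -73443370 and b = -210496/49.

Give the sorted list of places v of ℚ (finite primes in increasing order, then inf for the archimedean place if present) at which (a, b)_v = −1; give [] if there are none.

(a, b) ≡ (-606970, -3289) mod (ℚ^×)²; places V = {2, 5, 7, 11, 13, 23, 29, ∞}.
(a,b)_29: α=1, u≡11; β=0, v≡8 (mod 29); (11|29)=-1, (8|29)=-1; sign (−1)^0·-1^0·-1^1 = -1.
(a,b)_∞: sgn(-606970)=−, sgn(-3289)=−, so -1.
(a,b)_5: α=1, u≡1; β=0, v≡1 (mod 5); (1|5)=+1, (1|5)=+1; sign (−1)^0·+1^0·+1^1 = +1.
(a,b)_7: α=1, u≡5; β=-2, v≡1 (mod 7); (5|7)=-1, (1|7)=+1; sign (−1)^0·-1^-2·+1^1 = +1.
(a,b)_13: α=1, u≡11; β=1, v≡11 (mod 13); (11|13)=-1, (11|13)=-1; sign (−1)^0·-1^1·-1^1 = +1.
(a,b)_11: α=2, u≡10; β=1, v≡3 (mod 11); (10|11)=-1, (3|11)=+1; sign (−1)^0·-1^1·+1^2 = -1.
(a,b)_2: α=1, β=6; u≡3, v≡7 (mod 8); ε(u)ε(v)=1·1, αω(v)=1·0, βω(u)=6·1; sum ≡ 1  ⇒  -1.
(a,b)_23: α=1, u≡15; β=1, v≡16 (mod 23); (15|23)=-1, (16|23)=+1; sign (−1)^1·-1^1·+1^1 = +1.
Ram(-606970, -3289) = {2, 11, 29, ∞}; no ℚ_2-point on the conic.

[2, 11, 29, inf]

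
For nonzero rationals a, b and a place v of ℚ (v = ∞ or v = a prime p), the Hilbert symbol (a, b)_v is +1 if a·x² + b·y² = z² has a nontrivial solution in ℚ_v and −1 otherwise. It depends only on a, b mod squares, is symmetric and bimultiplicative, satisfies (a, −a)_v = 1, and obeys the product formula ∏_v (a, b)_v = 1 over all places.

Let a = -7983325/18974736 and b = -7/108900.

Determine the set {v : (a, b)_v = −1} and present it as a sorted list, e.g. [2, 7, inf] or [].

(a, b) ≡ (-133, -7) mod (ℚ^×)²; places V = {2, 3, 5, 7, 11, 19, ∞}.
(a,b)_19: α=1, u≡8; β=0, v≡8 (mod 19); (8|19)=-1, (8|19)=-1; sign (−1)^0·-1^0·-1^1 = -1.
(a,b)_∞: sgn(-133)=−, sgn(-7)=−, so -1.
(a,b)_7: α=5, u≡2; β=1, v≡6 (mod 7); (2|7)=+1, (6|7)=-1; sign (−1)^1·+1^1·-1^5 = +1.
(a,b)_11: α=-4, u≡10; β=-2, v≡9 (mod 11); (10|11)=-1, (9|11)=+1; sign (−1)^0·-1^-2·+1^-4 = +1.
(a,b)_5: α=2, u≡2; β=-2, v≡3 (mod 5); (2|5)=-1, (3|5)=-1; sign (−1)^0·-1^-2·-1^2 = +1.
(a,b)_2: α=-4, β=-2; u≡3, v≡1 (mod 8); ε(u)ε(v)=1·0, αω(v)=-4·0, βω(u)=-2·1; sum ≡ 0  ⇒  +1.
(a,b)_3: α=-4, u≡2; β=-2, v≡2 (mod 3); (2|3)=-1, (2|3)=-1; sign (−1)^0·-1^-2·-1^-4 = +1.
Ram(-133, -7) = {19, ∞}; no ℚ_19-point on the conic.

[19, inf]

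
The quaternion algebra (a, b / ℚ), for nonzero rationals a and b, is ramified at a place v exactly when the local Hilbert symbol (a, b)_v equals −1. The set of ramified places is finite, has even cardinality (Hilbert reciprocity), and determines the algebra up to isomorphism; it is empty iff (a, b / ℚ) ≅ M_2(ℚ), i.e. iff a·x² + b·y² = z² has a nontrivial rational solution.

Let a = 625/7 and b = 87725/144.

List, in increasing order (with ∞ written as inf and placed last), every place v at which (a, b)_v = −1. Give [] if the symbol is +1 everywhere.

[]

Mod squares: a ≡ 7, b ≡ 29. Check v ∈ {∞, 2, 3, 5, 7, 11, 29}.
v=7: a=7^-1·(≡2), b=7^0·(≡2) mod 7; (2|7)=+1, (2|7)=+1; (−1)^{-1·0·3}·(+1)^0·(+1)^-1 = +1.
v=3: a=3^0·(≡1), b=3^-2·(≡2) mod 3; (1|3)=+1, (2|3)=-1; (−1)^{0·-2·1}·(+1)^-2·(-1)^0 = +1.
v=5: a=5^4·(≡3), b=5^2·(≡1) mod 5; (3|5)=-1, (1|5)=+1; (−1)^{4·2·2}·(-1)^2·(+1)^4 = +1.
v=29: a=29^0·(≡23), b=29^1·(≡20) mod 29; (23|29)=+1, (20|29)=+1; (−1)^{0·1·14}·(+1)^1·(+1)^0 = +1.
v=∞: 7 > 0 and 29 > 0  ⇒  (a,b)_∞ = +1.
v=2: v_2(a)=0, v_2(b)=-4; units ≡ 7, 5 (mod 8); ε·ε+αω+βω = 1·0+0·1+-4·0 ≡ 0  ⇒  (a,b)_2 = +1.
v=11: a=11^0·(≡6), b=11^2·(≡10) mod 11; (6|11)=-1, (10|11)=-1; (−1)^{0·2·5}·(-1)^2·(-1)^0 = +1.
Every local symbol is +1, so the conic 7·x² + 29·y² = z² has ℚ_v-points for all v and hence a ℚ-point; (a, b / ℚ) ≅ M_2(ℚ).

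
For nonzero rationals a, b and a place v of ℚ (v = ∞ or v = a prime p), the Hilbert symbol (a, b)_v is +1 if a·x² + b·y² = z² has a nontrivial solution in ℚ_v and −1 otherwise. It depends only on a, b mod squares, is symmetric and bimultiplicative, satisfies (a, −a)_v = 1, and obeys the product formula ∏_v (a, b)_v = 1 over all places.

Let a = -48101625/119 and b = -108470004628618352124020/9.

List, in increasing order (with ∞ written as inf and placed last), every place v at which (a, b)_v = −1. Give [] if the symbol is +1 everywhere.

(a, b) ≡ (-150535, -33005) mod (ℚ^×)²; places V = {2, 3, 5, 7, 11, 13, 17, 23, 41, ∞}.
(a,b)_2: α=0, β=2; u≡1, v≡3 (mod 8); ε(u)ε(v)=0·1, αω(v)=0·1, βω(u)=2·0; sum ≡ 0  ⇒  +1.
(a,b)_3: α=2, u≡2; β=-2, v≡1 (mod 3); (2|3)=-1, (1|3)=+1; sign (−1)^0·-1^-2·+1^2 = +1.
(a,b)_41: α=0, u≡14; β=1, v≡30 (mod 41); (14|41)=-1, (30|41)=-1; sign (−1)^0·-1^1·-1^0 = -1.
(a,b)_5: α=3, u≡3; β=1, v≡4 (mod 5); (3|5)=-1, (4|5)=+1; sign (−1)^0·-1^1·+1^3 = -1.
(a,b)_∞: sgn(-150535)=−, sgn(-33005)=−, so -1.
(a,b)_7: α=-1, u≡3; β=5, v≡3 (mod 7); (3|7)=-1, (3|7)=-1; sign (−1)^1·-1^5·-1^-1 = -1.
(a,b)_23: α=1, u≡21; β=5, v≡5 (mod 23); (21|23)=-1, (5|23)=-1; sign (−1)^1·-1^5·-1^1 = -1.
(a,b)_13: α=2, u≡5; β=0, v≡11 (mod 13); (5|13)=-1, (11|13)=-1; sign (−1)^0·-1^0·-1^2 = +1.
(a,b)_11: α=1, u≡6; β=4, v≡6 (mod 11); (6|11)=-1, (6|11)=-1; sign (−1)^0·-1^4·-1^1 = -1.
(a,b)_17: α=-1, u≡4; β=4, v≡1 (mod 17); (4|17)=+1, (1|17)=+1; sign (−1)^0·+1^4·+1^-1 = +1.
Ram(-150535, -33005) = {5, 7, 11, 23, 41, ∞}; no ℚ_5-point on the conic.

[5, 7, 11, 23, 41, inf]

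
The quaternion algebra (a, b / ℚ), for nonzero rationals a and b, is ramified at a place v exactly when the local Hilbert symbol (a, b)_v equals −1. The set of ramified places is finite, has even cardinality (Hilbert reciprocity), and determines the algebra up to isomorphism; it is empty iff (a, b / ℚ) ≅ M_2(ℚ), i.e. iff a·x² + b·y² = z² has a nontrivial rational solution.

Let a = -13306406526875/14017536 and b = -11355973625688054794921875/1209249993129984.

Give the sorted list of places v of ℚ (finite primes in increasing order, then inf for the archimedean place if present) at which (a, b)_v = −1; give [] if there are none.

(a, b) ≡ (-203, -19) mod (ℚ^×)²; places V = {2, 3, 5, 7, 11, 13, 17, 19, 29, 43, ∞}.
(a,b)_5: α=4, u≡2; β=10, v≡1 (mod 5); (2|5)=-1, (1|5)=+1; sign (−1)^0·-1^10·+1^4 = +1.
(a,b)_43: α=0, u≡12; β=-2, v≡15 (mod 43); (12|43)=-1, (15|43)=+1; sign (−1)^0·-1^-2·+1^0 = +1.
(a,b)_13: α=-2, u≡8; β=-2, v≡5 (mod 13); (8|13)=-1, (5|13)=-1; sign (−1)^0·-1^-2·-1^-2 = +1.
(a,b)_19: α=2, u≡1; β=3, v≡10 (mod 19); (1|19)=+1, (10|19)=-1; sign (−1)^0·+1^3·-1^2 = +1.
(a,b)_7: α=5, u≡5; β=8, v≡1 (mod 7); (5|7)=-1, (1|7)=+1; sign (−1)^0·-1^8·+1^5 = +1.
(a,b)_29: α=1, u≡20; β=2, v≡14 (mod 29); (20|29)=+1, (14|29)=-1; sign (−1)^0·+1^2·-1^1 = -1.
(a,b)_∞: sgn(-203)=−, sgn(-19)=−, so -1.
(a,b)_17: α=0, u≡9; β=2, v≡2 (mod 17); (9|17)=+1, (2|17)=+1; sign (−1)^0·+1^2·+1^0 = +1.
(a,b)_2: α=-10, β=-16; u≡5, v≡5 (mod 8); ε(u)ε(v)=0·0, αω(v)=-10·1, βω(u)=-16·1; sum ≡ 0  ⇒  +1.
(a,b)_3: α=-4, u≡1; β=-10, v≡2 (mod 3); (1|3)=+1, (2|3)=-1; sign (−1)^0·+1^-10·-1^-4 = +1.
(a,b)_11: α=2, u≡10; β=2, v≡5 (mod 11); (10|11)=-1, (5|11)=+1; sign (−1)^0·-1^2·+1^2 = +1.
|Ram(-203, -19)| = 2, even; anisotropic at {29, ∞}.

[29, inf]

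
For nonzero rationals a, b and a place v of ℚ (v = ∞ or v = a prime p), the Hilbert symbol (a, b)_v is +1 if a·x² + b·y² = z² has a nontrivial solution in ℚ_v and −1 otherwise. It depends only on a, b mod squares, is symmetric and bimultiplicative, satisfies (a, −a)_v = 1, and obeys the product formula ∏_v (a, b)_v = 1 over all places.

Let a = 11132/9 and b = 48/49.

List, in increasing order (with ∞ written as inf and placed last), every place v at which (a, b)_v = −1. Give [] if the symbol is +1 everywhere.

(a, b) ≡ (23, 3) mod (ℚ^×)²; places V = {2, 3, 7, 11, 23, ∞}.
(a,b)_∞: sgn(23)=+, sgn(3)=+, so +1.
(a,b)_11: α=2, u≡9; β=0, v≡3 (mod 11); (9|11)=+1, (3|11)=+1; sign (−1)^0·+1^0·+1^2 = +1.
(a,b)_7: α=0, u≡1; β=-2, v≡6 (mod 7); (1|7)=+1, (6|7)=-1; sign (−1)^0·+1^-2·-1^0 = +1.
(a,b)_2: α=2, β=4; u≡7, v≡3 (mod 8); ε(u)ε(v)=1·1, αω(v)=2·1, βω(u)=4·0; sum ≡ 1  ⇒  -1.
(a,b)_3: α=-2, u≡2; β=1, v≡1 (mod 3); (2|3)=-1, (1|3)=+1; sign (−1)^0·-1^1·+1^-2 = -1.
(a,b)_23: α=1, u≡18; β=0, v≡16 (mod 23); (18|23)=+1, (16|23)=+1; sign (−1)^0·+1^0·+1^1 = +1.
|Ram(23, 3)| = 2, even; anisotropic at {2, 3}.

[2, 3]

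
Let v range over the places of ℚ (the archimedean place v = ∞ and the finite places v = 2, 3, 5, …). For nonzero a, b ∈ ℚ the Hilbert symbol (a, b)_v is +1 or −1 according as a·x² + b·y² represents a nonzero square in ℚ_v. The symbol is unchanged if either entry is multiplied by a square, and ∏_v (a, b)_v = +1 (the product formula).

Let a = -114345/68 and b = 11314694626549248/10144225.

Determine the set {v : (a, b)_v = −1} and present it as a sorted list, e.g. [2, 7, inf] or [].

[2, 5]

Mod squares: a ≡ -1785, b ≡ 2622. Check v ∈ {∞, 2, 3, 5, 7, 11, 13, 17, 19, 23, 29, 37}.
v=37: a=37^0·(≡21), b=37^2·(≡23) mod 37; (21|37)=+1, (23|37)=-1; (−1)^{0·2·18}·(+1)^2·(-1)^0 = +1.
v=5: a=5^1·(≡2), b=5^-2·(≡2) mod 5; (2|5)=-1, (2|5)=-1; (−1)^{1·-2·2}·(-1)^-2·(-1)^1 = -1.
v=17: a=17^-1·(≡12), b=17^0·(≡15) mod 17; (12|17)=-1, (15|17)=+1; (−1)^{-1·0·8}·(-1)^0·(+1)^-1 = +1.
v=19: a=19^0·(≡17), b=19^1·(≡16) mod 19; (17|19)=+1, (16|19)=+1; (−1)^{0·1·9}·(+1)^1·(+1)^0 = +1.
v=∞: -1785 < 0 and 2622 > 0  ⇒  (a,b)_∞ = +1.
v=29: a=29^0·(≡6), b=29^2·(≡17) mod 29; (6|29)=+1, (17|29)=-1; (−1)^{0·2·14}·(+1)^2·(-1)^0 = +1.
v=11: a=11^2·(≡6), b=11^4·(≡1) mod 11; (6|11)=-1, (1|11)=+1; (−1)^{2·4·5}·(-1)^4·(+1)^2 = +1.
v=7: a=7^1·(≡2), b=7^-4·(≡1) mod 7; (2|7)=+1, (1|7)=+1; (−1)^{1·-4·3}·(+1)^-4·(+1)^1 = +1.
v=23: a=23^0·(≡12), b=23^1·(≡21) mod 23; (12|23)=+1, (21|23)=-1; (−1)^{0·1·11}·(+1)^1·(-1)^0 = +1.
v=3: a=3^3·(≡2), b=3^1·(≡1) mod 3; (2|3)=-1, (1|3)=+1; (−1)^{3·1·1}·(-1)^1·(+1)^3 = +1.
v=2: v_2(a)=-2, v_2(b)=9; units ≡ 7, 7 (mod 8); ε·ε+αω+βω = 1·1+-2·0+9·0 ≡ 1  ⇒  (a,b)_2 = -1.
v=13: a=13^0·(≡1), b=13^-2·(≡3) mod 13; (1|13)=+1, (3|13)=+1; (−1)^{0·-2·6}·(+1)^-2·(+1)^0 = +1.
Ram(-1785, 2622) = {2, 5}; no ℚ_2-point on the conic.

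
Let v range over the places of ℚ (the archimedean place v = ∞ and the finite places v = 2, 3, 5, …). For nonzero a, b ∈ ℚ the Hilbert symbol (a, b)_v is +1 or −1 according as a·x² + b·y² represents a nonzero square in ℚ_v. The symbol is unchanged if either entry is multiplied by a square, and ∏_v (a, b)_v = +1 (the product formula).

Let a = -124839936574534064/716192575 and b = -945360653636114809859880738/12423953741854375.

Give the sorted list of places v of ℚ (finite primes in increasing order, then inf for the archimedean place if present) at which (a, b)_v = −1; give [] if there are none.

(a, b) ≡ (-5957, -276094) mod (ℚ^×)²; places V = {2, 3, 5, 7, 13, 17, 19, 23, 37, 41, ∞}.
(a,b)_3: α=0, u≡1; β=4, v≡2 (mod 3); (1|3)=+1, (2|3)=-1; sign (−1)^0·+1^4·-1^0 = +1.
(a,b)_41: α=2, u≡17; β=3, v≡18 (mod 41); (17|41)=-1, (18|41)=+1; sign (−1)^0·-1^3·+1^2 = -1.
(a,b)_2: α=4, β=1; u≡3, v≡1 (mod 8); ε(u)ε(v)=1·0, αω(v)=4·0, βω(u)=1·1; sum ≡ 1  ⇒  -1.
(a,b)_5: α=-2, u≡2; β=-4, v≡1 (mod 5); (2|5)=-1, (1|5)=+1; sign (−1)^0·-1^-4·+1^-2 = +1.
(a,b)_13: α=4, u≡1; β=7, v≡3 (mod 13); (1|13)=+1, (3|13)=+1; sign (−1)^0·+1^7·+1^4 = +1.
(a,b)_19: α=2, u≡4; β=4, v≡13 (mod 19); (4|19)=+1, (13|19)=-1; sign (−1)^0·+1^4·-1^2 = +1.
(a,b)_23: α=3, u≡7; β=4, v≡10 (mod 23); (7|23)=-1, (10|23)=-1; sign (−1)^0·-1^4·-1^3 = -1.
(a,b)_37: α=1, u≡23; β=1, v≡26 (mod 37); (23|37)=-1, (26|37)=+1; sign (−1)^0·-1^1·+1^1 = -1.
(a,b)_7: α=-3, u≡6; β=-7, v≡3 (mod 7); (6|7)=-1, (3|7)=-1; sign (−1)^1·-1^-7·-1^-3 = -1.
(a,b)_17: α=-4, u≡5; β=-6, v≡7 (mod 17); (5|17)=-1, (7|17)=-1; sign (−1)^0·-1^-6·-1^-4 = +1.
(a,b)_∞: sgn(-5957)=−, sgn(-276094)=−, so -1.
|Ram(-5957, -276094)| = 6, even; anisotropic at {2, 7, 23, 37, 41, ∞}.

[2, 7, 23, 37, 41, inf]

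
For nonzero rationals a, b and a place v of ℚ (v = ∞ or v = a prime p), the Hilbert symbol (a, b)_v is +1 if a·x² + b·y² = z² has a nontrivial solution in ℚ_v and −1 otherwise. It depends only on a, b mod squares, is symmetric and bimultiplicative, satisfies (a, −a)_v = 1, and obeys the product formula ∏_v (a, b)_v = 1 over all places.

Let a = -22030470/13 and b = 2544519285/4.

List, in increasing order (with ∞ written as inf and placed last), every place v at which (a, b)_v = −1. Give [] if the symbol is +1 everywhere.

[2, 3]

(a, b) ≡ (-910, 165) mod (ℚ^×)²; places V = {2, 3, 5, 7, 11, 13, 17, ∞}.
(a,b)_5: α=1, u≡2; β=1, v≡3 (mod 5); (2|5)=-1, (3|5)=-1; sign (−1)^0·-1^1·-1^1 = +1.
(a,b)_13: α=-1, u≡6; β=0, v≡12 (mod 13); (6|13)=-1, (12|13)=+1; sign (−1)^0·-1^0·+1^-1 = +1.
(a,b)_11: α=2, u≡1; β=3, v≡3 (mod 11); (1|11)=+1, (3|11)=+1; sign (−1)^0·+1^3·+1^2 = +1.
(a,b)_∞: sgn(-910)=−, sgn(165)=+, so +1.
(a,b)_17: α=2, u≡9; β=2, v≡11 (mod 17); (9|17)=+1, (11|17)=-1; sign (−1)^0·+1^2·-1^2 = +1.
(a,b)_3: α=2, u≡2; β=3, v≡1 (mod 3); (2|3)=-1, (1|3)=+1; sign (−1)^0·-1^3·+1^2 = -1.
(a,b)_7: α=1, u≡3; β=2, v≡1 (mod 7); (3|7)=-1, (1|7)=+1; sign (−1)^0·-1^2·+1^1 = +1.
(a,b)_2: α=1, β=-2; u≡1, v≡5 (mod 8); ε(u)ε(v)=0·0, αω(v)=1·1, βω(u)=-2·0; sum ≡ 1  ⇒  -1.
(-910, 165 / ℚ) ramifies at {2, 3}: a division algebra.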